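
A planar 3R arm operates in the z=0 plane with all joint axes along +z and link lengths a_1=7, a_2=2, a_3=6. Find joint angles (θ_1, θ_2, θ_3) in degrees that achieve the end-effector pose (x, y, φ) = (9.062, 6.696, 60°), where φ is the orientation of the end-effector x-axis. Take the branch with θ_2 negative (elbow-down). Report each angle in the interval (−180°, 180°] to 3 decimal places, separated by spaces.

29.999 -120.006 150.008

wrist centre = target − a_3·(cos φ, sin φ) = (6.0620, 1.4998)
cos θ_2 = (38.9974−7²−2²)/(2·7·2) = -0.5001; θ_2 = -120.0062° (elbow-down)
β = atan2(1.4998,6.0620) = 13.8969°; ψ = atan2(-1.7319,5.9998) = -16.1016°
θ_1 = β − ψ = 29.9986°
θ_3 = φ − θ_1 − θ_2 = 150.0076° (wrapped to (-180°,180°])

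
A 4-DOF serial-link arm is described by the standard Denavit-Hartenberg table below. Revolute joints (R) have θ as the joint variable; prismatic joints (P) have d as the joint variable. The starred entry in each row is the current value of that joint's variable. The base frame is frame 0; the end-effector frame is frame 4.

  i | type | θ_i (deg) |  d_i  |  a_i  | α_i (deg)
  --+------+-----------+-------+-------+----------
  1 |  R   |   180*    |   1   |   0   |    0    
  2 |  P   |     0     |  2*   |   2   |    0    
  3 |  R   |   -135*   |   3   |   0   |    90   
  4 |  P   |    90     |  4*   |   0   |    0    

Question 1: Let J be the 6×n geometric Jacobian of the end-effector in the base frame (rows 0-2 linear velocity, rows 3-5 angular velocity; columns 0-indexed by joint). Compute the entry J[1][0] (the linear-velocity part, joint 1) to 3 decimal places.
axis z_0 = ẑ; lever o_n−o_0 = (0.8284,-2.8284,6.0000)
cross product → J_v[:, 0] = (2.8284,0.8284,-0.0000)
J_ω[:, 0] = z_0
entry J[1][0] = 0.8284

0.828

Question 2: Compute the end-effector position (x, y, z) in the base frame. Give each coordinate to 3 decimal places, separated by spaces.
0.828 -2.828 6.000

after link 1: o_1 = (0.0000, 0.0000, 1.0000)
after link 2: o_2 = (-2.0000, 0.0000, 3.0000)
after link 3: o_3 = (-2.0000, 0.0000, 6.0000)
after link 4: o_4 = (0.8284, -2.8284, 6.0000)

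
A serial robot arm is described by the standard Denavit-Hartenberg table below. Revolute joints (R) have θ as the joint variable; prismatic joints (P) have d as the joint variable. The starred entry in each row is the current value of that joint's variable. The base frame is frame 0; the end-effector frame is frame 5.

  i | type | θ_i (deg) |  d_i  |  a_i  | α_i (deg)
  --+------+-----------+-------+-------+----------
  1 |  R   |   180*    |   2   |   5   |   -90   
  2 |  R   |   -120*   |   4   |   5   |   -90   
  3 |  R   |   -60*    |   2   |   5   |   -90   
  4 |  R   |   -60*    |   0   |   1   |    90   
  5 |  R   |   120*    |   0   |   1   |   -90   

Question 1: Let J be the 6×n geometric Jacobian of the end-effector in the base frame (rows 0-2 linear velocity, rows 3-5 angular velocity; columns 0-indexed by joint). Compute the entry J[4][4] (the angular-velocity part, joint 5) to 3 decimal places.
0.750

axis z_4 = (-0.6495,0.7500,-0.1250); lever o_n−o_4 = (0.6875,0.6495,0.3248)
cross product → J_v[:, 4] = (0.3248,0.1250,-0.9375)
J_ω[:, 4] = z_4
entry J[4][4] = 0.7500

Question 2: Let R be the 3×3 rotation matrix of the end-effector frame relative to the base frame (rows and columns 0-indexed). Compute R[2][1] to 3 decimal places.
End-effector y-axis (col 1 of R) = (0.6495,-0.7500,0.1250)
R[2][1] = 0.1250

0.125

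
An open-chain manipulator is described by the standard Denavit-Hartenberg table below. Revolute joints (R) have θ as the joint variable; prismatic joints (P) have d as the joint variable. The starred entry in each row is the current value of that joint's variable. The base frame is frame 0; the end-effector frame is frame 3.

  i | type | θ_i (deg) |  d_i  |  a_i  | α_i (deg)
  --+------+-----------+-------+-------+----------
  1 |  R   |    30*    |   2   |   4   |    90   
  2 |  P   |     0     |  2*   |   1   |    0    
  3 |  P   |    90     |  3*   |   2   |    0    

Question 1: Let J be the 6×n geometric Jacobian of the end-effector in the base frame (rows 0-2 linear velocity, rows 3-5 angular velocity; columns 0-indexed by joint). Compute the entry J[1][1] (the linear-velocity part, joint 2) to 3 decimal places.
-0.866

prismatic axis z_1 = (0.5000,-0.8660,0.0000)
J_v[:, 1] = z_1; J_ω[:, 1] = (0,0,0)
entry J[1][1] = -0.8660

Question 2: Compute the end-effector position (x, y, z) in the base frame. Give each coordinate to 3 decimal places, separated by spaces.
6.830 -1.830 4.000

after link 1: o_1 = (3.4641, 2.0000, 2.0000)
after link 2: o_2 = (5.3301, 0.7679, 2.0000)
after link 3: o_3 = (6.8301, -1.8301, 4.0000)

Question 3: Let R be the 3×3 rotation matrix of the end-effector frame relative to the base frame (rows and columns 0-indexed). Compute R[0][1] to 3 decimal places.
End-effector y-axis (col 1 of R) = (-0.8660,-0.5000,0.0000)
R[0][1] = -0.8660

-0.866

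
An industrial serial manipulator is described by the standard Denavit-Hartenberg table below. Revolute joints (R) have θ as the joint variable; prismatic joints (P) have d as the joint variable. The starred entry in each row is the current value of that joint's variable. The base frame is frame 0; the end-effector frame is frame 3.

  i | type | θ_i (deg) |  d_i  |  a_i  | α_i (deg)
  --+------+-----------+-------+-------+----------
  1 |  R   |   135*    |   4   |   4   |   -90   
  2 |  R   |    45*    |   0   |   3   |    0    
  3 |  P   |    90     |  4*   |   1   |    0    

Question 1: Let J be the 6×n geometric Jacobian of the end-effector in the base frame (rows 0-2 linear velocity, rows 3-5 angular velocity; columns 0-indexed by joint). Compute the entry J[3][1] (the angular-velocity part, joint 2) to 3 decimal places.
-0.707

axis z_1 = (-0.7071,-0.7071,0.0000); lever o_n−o_1 = (-3.8284,-1.8284,-2.8284)
cross product → J_v[:, 1] = (2.0000,-2.0000,-1.4142)
J_ω[:, 1] = z_1
entry J[3][1] = -0.7071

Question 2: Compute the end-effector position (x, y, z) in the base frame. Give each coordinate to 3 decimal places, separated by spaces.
-6.657 1.000 1.172

after link 1: o_1 = (-2.8284, 2.8284, 4.0000)
after link 2: o_2 = (-4.3284, 4.3284, 1.8787)
after link 3: o_3 = (-6.6569, 1.0000, 1.1716)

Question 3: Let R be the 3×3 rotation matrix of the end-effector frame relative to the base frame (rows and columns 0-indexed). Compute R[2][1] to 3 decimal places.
End-effector y-axis (col 1 of R) = (0.5000,-0.5000,0.7071)
R[2][1] = 0.7071

0.707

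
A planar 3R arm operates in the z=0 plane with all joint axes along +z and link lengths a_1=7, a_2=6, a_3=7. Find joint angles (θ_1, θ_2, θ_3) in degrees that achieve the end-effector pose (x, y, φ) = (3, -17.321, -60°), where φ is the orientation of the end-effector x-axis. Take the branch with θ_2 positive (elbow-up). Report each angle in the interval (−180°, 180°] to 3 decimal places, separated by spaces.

wrist centre = target − a_3·(cos φ, sin φ) = (-0.5000, -11.2588)
cos θ_2 = (127.0111−7²−6²)/(2·7·6) = 0.5001; θ_2 = 59.9913° (elbow-up)
β = atan2(-11.2588,-0.5000) = -92.5428°; ψ = atan2(5.1957,10.0008) = 27.4532°
θ_1 = β − ψ = -119.9960°
θ_3 = φ − θ_1 − θ_2 = 0.0047° (wrapped to (-180°,180°])

-119.996 59.991 0.005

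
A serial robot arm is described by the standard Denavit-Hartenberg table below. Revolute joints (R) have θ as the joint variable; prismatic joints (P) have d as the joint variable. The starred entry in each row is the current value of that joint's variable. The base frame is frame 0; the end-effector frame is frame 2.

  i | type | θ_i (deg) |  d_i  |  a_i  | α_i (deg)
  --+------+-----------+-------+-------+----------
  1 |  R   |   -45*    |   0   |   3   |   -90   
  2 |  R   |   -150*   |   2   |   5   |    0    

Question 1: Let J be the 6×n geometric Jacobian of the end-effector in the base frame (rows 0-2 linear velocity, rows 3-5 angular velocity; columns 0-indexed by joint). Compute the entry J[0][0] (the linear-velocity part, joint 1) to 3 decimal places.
axis z_0 = ẑ; lever o_n−o_0 = (0.4737,2.3548,2.5000)
cross product → J_v[:, 0] = (-2.3548,0.4737,0.0000)
J_ω[:, 0] = z_0
entry J[0][0] = -2.3548

-2.355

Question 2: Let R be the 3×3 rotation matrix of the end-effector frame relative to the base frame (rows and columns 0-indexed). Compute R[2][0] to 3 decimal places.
0.500

End-effector x-axis (col 0 of R) = (-0.6124,0.6124,0.5000)
R[2][0] = 0.5000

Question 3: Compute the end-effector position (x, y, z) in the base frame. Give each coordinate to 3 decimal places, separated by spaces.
0.474 2.355 2.500

after link 1: o_1 = (2.1213, -2.1213, 0.0000)
after link 2: o_2 = (0.4737, 2.3548, 2.5000)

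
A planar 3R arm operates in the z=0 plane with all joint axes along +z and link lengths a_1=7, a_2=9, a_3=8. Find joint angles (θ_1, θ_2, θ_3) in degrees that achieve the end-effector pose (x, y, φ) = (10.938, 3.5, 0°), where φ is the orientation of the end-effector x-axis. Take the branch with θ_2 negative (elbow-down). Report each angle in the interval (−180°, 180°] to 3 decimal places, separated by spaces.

149.997 -149.999 0.002

wrist centre = target − a_3·(cos φ, sin φ) = (2.9380, 3.5000)
cos θ_2 = (20.8818−7²−9²)/(2·7·9) = -0.8660; θ_2 = -149.9990° (elbow-down)
β = atan2(3.5000,2.9380) = 49.9889°; ψ = atan2(-4.5001,-0.7942) = -100.0081°
θ_1 = β − ψ = 149.9971°
θ_3 = φ − θ_1 − θ_2 = 0.0020° (wrapped to (-180°,180°])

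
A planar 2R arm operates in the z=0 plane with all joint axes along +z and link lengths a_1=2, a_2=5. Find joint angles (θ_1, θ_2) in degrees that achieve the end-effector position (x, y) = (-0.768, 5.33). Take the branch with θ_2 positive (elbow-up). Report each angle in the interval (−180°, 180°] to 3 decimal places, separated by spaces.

cos θ_2 = (28.9987−2²−5²)/(2·2·5) = -0.0001; θ_2 = 90.0037° (elbow-up)
β = atan2(5.3300,-0.7680) = 98.1993°; ψ = atan2(5.0000,1.9997) = 68.2017°
θ_1 = β − ψ = 29.9976°

29.998 90.004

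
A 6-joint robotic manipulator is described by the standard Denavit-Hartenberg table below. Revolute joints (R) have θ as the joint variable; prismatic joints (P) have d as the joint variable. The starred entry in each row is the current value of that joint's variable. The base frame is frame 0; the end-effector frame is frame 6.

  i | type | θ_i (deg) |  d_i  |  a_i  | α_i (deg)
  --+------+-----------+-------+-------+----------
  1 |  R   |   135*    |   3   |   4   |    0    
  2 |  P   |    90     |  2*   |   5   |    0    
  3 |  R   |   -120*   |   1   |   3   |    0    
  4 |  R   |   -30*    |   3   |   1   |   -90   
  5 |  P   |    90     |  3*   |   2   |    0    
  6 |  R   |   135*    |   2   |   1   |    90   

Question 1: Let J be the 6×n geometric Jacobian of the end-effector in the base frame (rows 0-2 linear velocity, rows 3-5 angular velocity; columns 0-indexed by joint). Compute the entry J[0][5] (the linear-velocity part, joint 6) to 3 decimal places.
axis z_5 = (-0.9659,0.2588,0.0000); lever o_n−o_5 = (-2.1149,-0.1654,0.7071)
cross product → J_v[:, 5] = (0.1830,0.6830,0.7071)
J_ω[:, 5] = z_5
entry J[0][5] = 0.1830

0.183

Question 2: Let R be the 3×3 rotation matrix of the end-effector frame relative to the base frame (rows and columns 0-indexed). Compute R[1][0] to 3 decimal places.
End-effector x-axis (col 0 of R) = (-0.1830,-0.6830,0.7071)
R[1][0] = -0.6830

-0.683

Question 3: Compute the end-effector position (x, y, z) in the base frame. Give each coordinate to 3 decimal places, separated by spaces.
-11.894 3.768 7.707

after link 1: o_1 = (-2.8284, 2.8284, 3.0000)
after link 2: o_2 = (-6.3640, -0.7071, 5.0000)
after link 3: o_3 = (-7.1404, 2.1907, 6.0000)
after link 4: o_4 = (-6.8816, 3.1566, 9.0000)
after link 5: o_5 = (-9.7794, 3.9331, 7.0000)
after link 6: o_6 = (-11.8942, 3.7677, 7.7071)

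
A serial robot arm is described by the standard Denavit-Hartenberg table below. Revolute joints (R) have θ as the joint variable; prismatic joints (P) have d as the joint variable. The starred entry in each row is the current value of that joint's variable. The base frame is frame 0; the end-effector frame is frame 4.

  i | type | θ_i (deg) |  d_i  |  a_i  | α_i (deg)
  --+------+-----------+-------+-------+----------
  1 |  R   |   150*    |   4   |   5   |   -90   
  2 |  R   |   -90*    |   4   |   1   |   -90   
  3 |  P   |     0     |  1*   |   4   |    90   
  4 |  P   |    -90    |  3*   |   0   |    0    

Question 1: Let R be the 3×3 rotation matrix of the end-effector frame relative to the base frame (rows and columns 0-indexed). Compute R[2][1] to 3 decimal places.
End-effector y-axis (col 1 of R) = (-0.0000,0.0000,1.0000)
R[2][1] = 1.0000

1.000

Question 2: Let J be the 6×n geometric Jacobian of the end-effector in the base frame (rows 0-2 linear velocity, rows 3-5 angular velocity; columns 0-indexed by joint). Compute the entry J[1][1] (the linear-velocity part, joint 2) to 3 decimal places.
axis z_1 = (-0.5000,-0.8660,0.0000); lever o_n−o_1 = (-4.3660,-5.5622,5.0000)
cross product → J_v[:, 1] = (-4.3301,2.5000,-1.0000)
J_ω[:, 1] = z_1
entry J[1][1] = 2.5000

2.500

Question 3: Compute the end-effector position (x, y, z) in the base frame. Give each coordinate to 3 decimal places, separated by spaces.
-8.696 -3.062 9.000

after link 1: o_1 = (-4.3301, 2.5000, 4.0000)
after link 2: o_2 = (-6.3301, -0.9641, 5.0000)
after link 3: o_3 = (-7.1962, -0.4641, 9.0000)
after link 4: o_4 = (-8.6962, -3.0622, 9.0000)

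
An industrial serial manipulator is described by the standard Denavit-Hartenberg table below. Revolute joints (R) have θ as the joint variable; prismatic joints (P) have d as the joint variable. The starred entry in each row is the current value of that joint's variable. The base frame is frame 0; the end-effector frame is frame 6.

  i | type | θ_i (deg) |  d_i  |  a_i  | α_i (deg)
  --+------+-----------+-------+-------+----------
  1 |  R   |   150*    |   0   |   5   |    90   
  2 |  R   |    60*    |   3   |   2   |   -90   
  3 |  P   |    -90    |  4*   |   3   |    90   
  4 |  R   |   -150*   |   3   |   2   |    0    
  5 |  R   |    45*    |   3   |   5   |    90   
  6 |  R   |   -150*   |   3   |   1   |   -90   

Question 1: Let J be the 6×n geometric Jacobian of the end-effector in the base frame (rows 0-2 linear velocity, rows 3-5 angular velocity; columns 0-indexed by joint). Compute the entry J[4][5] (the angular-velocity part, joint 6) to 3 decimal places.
axis z_5 = (-0.2888,-0.9486,0.1294); lever o_n−o_5 = (-0.3436,-2.8889,1.2395)
cross product → J_v[:, 5] = (-0.8019,0.3136,0.5085)
J_ω[:, 5] = z_5
entry J[4][5] = -0.9486

-0.949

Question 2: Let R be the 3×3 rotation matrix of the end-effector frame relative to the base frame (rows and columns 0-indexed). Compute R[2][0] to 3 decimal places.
0.851

End-effector x-axis (col 0 of R) = (0.5230,-0.0431,0.8513)
R[2][0] = 0.8513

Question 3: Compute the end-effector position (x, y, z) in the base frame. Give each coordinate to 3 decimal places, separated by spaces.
after link 1: o_1 = (-4.3301, 2.5000, 0.0000)
after link 2: o_2 = (-3.6962, 5.5981, 1.7321)
after link 3: o_3 = (0.8038, 6.4641, 3.7321)
after link 4: o_4 = (0.4869, 4.6471, 0.6340)
after link 5: o_5 = (-2.4834, 4.8677, -4.3789)
after link 6: o_6 = (-2.8270, 1.9788, -3.1394)

-2.827 1.979 -3.139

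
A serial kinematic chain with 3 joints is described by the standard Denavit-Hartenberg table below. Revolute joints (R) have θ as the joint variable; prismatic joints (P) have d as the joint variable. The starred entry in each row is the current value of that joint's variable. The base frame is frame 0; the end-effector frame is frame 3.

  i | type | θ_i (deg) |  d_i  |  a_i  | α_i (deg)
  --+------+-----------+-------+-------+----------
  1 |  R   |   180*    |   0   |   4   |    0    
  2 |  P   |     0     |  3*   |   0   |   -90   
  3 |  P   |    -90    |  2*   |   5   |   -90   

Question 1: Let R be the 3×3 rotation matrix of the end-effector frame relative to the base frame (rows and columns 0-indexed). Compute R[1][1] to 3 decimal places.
End-effector y-axis (col 1 of R) = (0.0000,1.0000,-0.0000)
R[1][1] = 1.0000

1.000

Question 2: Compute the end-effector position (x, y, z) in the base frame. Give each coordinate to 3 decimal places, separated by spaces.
-4.000 -2.000 8.000

after link 1: o_1 = (-4.0000, 0.0000, 0.0000)
after link 2: o_2 = (-4.0000, 0.0000, 3.0000)
after link 3: o_3 = (-4.0000, -2.0000, 8.0000)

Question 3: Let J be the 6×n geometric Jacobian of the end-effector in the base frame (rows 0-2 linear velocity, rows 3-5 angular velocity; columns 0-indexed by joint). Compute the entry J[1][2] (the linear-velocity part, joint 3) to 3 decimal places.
prismatic axis z_2 = (-0.0000,-1.0000,0.0000)
J_v[:, 2] = z_2; J_ω[:, 2] = (0,0,0)
entry J[1][2] = -1.0000

-1.000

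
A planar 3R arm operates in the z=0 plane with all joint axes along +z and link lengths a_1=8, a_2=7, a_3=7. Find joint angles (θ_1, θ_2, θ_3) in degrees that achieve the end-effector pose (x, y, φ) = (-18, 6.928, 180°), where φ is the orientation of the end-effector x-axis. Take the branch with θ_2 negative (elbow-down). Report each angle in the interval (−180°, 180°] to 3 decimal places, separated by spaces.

wrist centre = target − a_3·(cos φ, sin φ) = (-11.0000, 6.9280)
cos θ_2 = (168.9972−8²−7²)/(2·8·7) = 0.5000; θ_2 = -60.0017° (elbow-down)
β = atan2(6.9280,-11.0000) = 147.7965°; ψ = atan2(-6.0623,11.4998) = -27.7965°
θ_1 = β − ψ = 175.5931°
θ_3 = φ − θ_1 − θ_2 = 64.4086° (wrapped to (-180°,180°])

175.593 -60.002 64.409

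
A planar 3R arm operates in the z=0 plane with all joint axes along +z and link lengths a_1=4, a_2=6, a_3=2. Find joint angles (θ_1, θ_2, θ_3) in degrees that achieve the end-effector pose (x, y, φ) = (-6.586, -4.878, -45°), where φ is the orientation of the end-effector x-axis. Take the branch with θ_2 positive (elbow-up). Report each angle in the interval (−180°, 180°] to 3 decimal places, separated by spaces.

166.825 59.998 88.177

wrist centre = target − a_3·(cos φ, sin φ) = (-8.0002, -3.4638)
cos θ_2 = (76.0012−4²−6²)/(2·4·6) = 0.5000; θ_2 = 59.9983° (elbow-up)
β = atan2(-3.4638,-8.0002) = -156.5892°; ψ = atan2(5.1961,7.0002) = 36.5857°
θ_1 = β − ψ = -193.1749°
θ_3 = φ − θ_1 − θ_2 = 88.1766° (wrapped to (-180°,180°])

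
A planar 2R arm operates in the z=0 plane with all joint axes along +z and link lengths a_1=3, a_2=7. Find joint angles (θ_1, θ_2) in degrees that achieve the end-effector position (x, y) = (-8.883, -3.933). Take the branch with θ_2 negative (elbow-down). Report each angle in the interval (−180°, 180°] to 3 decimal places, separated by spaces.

cos θ_2 = (94.3762−3²−7²)/(2·3·7) = 0.8661; θ_2 = -29.9915° (elbow-down)
β = atan2(-3.9330,-8.8830) = -156.1184°; ψ = atan2(-3.4991,9.0627) = -21.1115°
θ_1 = β − ψ = -135.0068°

-135.007 -29.992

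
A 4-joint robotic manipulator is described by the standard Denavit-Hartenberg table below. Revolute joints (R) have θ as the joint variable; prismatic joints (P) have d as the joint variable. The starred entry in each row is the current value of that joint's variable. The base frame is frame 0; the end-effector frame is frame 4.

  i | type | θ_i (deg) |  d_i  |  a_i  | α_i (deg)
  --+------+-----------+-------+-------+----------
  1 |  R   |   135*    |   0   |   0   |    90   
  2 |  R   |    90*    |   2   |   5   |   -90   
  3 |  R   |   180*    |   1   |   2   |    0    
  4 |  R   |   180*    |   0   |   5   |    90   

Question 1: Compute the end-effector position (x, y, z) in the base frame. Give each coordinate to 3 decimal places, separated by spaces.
after link 1: o_1 = (0.0000, 0.0000, 0.0000)
after link 2: o_2 = (1.4142, 1.4142, 5.0000)
after link 3: o_3 = (2.1213, 0.7071, 3.0000)
after link 4: o_4 = (2.1213, 0.7071, 8.0000)

2.121 0.707 8.000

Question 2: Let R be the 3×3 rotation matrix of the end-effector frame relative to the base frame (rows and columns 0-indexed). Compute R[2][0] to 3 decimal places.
1.000

End-effector x-axis (col 0 of R) = (0.0000,0.0000,1.0000)
R[2][0] = 1.0000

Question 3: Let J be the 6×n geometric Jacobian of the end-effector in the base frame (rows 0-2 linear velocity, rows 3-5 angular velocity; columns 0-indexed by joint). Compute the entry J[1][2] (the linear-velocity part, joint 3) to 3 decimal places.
-2.121

axis z_2 = (0.7071,-0.7071,0.0000); lever o_n−o_2 = (0.7071,-0.7071,3.0000)
cross product → J_v[:, 2] = (-2.1213,-2.1213,0.0000)
J_ω[:, 2] = z_2
entry J[1][2] = -2.1213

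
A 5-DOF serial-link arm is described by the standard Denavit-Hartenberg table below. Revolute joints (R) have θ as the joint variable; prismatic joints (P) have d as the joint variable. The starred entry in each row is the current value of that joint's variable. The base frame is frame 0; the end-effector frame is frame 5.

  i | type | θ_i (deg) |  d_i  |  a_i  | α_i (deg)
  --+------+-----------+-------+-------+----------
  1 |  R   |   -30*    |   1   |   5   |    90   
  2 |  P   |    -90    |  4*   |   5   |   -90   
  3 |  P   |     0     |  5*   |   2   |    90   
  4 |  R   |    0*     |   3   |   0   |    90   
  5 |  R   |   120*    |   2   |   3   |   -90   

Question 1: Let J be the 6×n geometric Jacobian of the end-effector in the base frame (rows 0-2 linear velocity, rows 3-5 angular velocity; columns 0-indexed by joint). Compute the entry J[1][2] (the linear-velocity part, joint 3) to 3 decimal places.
-0.500

prismatic axis z_2 = (0.8660,-0.5000,0.0000)
J_v[:, 2] = z_2; J_ω[:, 2] = (0,0,0)
entry J[1][2] = -0.5000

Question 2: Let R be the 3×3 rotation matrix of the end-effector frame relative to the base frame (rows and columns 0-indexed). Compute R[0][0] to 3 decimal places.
End-effector x-axis (col 0 of R) = (-0.4330,-0.7500,0.5000)
R[0][0] = -0.4330

-0.433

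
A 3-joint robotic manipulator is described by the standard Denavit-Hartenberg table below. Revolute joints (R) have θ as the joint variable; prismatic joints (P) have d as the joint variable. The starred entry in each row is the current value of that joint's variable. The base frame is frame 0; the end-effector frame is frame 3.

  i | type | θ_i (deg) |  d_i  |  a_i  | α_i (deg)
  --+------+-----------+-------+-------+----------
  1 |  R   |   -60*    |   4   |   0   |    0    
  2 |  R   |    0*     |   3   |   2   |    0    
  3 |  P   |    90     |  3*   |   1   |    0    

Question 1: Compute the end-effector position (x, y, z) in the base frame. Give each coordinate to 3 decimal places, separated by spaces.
after link 1: o_1 = (0.0000, 0.0000, 4.0000)
after link 2: o_2 = (1.0000, -1.7321, 7.0000)
after link 3: o_3 = (1.8660, -1.2321, 10.0000)

1.866 -1.232 10.000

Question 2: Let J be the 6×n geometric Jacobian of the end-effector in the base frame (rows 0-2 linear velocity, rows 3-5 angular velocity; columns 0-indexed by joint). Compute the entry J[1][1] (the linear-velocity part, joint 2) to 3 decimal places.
1.866

axis z_1 = (0.0000,0.0000,1.0000); lever o_n−o_1 = (1.8660,-1.2321,6.0000)
cross product → J_v[:, 1] = (1.2321,1.8660,-0.0000)
J_ω[:, 1] = z_1
entry J[1][1] = 1.8660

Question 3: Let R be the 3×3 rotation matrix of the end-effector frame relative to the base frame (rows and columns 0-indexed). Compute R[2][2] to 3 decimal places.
End-effector z-axis (col 2 of R) = (0.0000,0.0000,1.0000)
R[2][2] = 1.0000

1.000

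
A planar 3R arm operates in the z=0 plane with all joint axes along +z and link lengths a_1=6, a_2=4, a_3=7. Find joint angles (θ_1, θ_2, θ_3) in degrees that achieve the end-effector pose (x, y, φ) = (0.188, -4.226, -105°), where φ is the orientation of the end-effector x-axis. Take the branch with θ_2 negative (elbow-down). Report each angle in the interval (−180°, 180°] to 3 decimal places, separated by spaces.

wrist centre = target − a_3·(cos φ, sin φ) = (1.9997, 2.5355)
cos θ_2 = (10.4276−6²−4²)/(2·6·4) = -0.8661; θ_2 = -150.0076° (elbow-down)
β = atan2(2.5355,1.9997) = 51.7372°; ψ = atan2(-1.9995,2.5356) = -38.2585°
θ_1 = β − ψ = 89.9956°
θ_3 = φ − θ_1 − θ_2 = -44.9880° (wrapped to (-180°,180°])

89.996 -150.008 -44.988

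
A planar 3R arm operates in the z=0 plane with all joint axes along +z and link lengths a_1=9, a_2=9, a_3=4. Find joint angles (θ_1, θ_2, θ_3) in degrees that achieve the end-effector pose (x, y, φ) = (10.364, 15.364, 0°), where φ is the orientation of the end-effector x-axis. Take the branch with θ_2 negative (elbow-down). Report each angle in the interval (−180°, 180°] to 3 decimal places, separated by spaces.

wrist centre = target − a_3·(cos φ, sin φ) = (6.3640, 15.3640)
cos θ_2 = (276.5530−9²−9²)/(2·9·9) = 0.7071; θ_2 = -44.9992° (elbow-down)
β = atan2(15.3640,6.3640) = 67.4999°; ψ = atan2(-6.3639,15.3641) = -22.4996°
θ_1 = β − ψ = 89.9995°
θ_3 = φ − θ_1 − θ_2 = -45.0004° (wrapped to (-180°,180°])

90.000 -44.999 -45.000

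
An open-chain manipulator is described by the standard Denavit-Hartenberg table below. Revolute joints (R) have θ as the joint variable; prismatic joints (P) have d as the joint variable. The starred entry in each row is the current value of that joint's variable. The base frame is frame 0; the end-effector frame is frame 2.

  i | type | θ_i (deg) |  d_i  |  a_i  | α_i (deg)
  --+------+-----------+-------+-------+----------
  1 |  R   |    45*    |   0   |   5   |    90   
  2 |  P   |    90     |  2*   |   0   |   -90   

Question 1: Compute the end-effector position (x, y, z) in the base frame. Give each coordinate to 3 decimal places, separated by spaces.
4.950 2.121 0.000

after link 1: o_1 = (3.5355, 3.5355, 0.0000)
after link 2: o_2 = (4.9497, 2.1213, 0.0000)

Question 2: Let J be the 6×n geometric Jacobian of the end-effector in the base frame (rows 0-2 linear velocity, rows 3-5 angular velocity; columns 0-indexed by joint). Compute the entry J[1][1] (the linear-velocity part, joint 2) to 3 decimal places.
-0.707

prismatic axis z_1 = (0.7071,-0.7071,0.0000)
J_v[:, 1] = z_1; J_ω[:, 1] = (0,0,0)
entry J[1][1] = -0.7071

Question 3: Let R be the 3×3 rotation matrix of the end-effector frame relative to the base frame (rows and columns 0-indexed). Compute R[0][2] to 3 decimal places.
-0.707

End-effector z-axis (col 2 of R) = (-0.7071,-0.7071,0.0000)
R[0][2] = -0.7071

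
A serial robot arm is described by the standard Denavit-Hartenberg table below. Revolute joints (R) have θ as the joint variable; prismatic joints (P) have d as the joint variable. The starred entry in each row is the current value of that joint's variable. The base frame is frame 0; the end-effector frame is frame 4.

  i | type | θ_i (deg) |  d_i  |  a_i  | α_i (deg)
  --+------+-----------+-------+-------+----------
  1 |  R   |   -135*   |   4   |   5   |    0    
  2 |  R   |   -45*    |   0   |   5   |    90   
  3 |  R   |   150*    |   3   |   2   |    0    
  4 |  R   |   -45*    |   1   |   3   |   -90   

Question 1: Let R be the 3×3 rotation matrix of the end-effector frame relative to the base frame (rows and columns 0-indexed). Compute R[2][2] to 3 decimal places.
End-effector z-axis (col 2 of R) = (0.9659,0.0000,-0.2588)
R[2][2] = -0.2588

-0.259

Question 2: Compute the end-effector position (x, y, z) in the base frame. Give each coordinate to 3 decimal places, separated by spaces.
after link 1: o_1 = (-3.5355, -3.5355, 4.0000)
after link 2: o_2 = (-8.5355, -3.5355, 4.0000)
after link 3: o_3 = (-6.8035, -0.5355, 5.0000)
after link 4: o_4 = (-6.0270, 0.4645, 7.8978)

-6.027 0.464 7.898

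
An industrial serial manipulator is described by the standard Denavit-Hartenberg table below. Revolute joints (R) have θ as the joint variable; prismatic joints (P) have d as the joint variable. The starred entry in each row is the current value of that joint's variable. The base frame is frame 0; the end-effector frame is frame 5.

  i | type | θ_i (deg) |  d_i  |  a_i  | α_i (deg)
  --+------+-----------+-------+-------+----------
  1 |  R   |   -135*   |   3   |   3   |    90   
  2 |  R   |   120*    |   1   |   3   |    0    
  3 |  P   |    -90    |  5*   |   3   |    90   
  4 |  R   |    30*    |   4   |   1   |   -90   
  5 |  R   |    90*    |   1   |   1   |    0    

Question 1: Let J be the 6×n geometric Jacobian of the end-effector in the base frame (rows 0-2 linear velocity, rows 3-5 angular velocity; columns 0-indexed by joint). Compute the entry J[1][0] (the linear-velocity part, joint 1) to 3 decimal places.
-9.391

axis z_0 = ẑ; lever o_n−o_0 = (-9.3911,1.0260,4.6830)
cross product → J_v[:, 0] = (-1.0260,-9.3911,0.0000)
J_ω[:, 0] = z_0
entry J[1][0] = -9.3911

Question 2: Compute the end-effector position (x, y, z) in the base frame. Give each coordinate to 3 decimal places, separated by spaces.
-9.391 1.026 4.683

after link 1: o_1 = (-2.1213, -2.1213, 3.0000)
after link 2: o_2 = (-1.7678, -0.3536, 5.5981)
after link 3: o_3 = (-7.1404, 1.3449, 7.0981)
after link 4: o_4 = (-9.4385, -0.2461, 4.0670)
after link 5: o_5 = (-9.3911, 1.0260, 4.6830)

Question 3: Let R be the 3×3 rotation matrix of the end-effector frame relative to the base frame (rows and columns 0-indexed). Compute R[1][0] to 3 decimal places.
End-effector x-axis (col 0 of R) = (0.3536,0.3536,0.8660)
R[1][0] = 0.3536

0.354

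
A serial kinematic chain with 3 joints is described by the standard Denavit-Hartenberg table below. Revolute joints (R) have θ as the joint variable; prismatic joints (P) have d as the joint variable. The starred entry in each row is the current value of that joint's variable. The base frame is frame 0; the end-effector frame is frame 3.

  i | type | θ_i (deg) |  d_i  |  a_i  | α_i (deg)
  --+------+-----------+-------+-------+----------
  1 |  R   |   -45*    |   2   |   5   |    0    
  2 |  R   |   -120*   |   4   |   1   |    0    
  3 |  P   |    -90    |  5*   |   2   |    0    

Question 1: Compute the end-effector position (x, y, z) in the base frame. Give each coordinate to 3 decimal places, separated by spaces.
2.052 -1.863 11.000

after link 1: o_1 = (3.5355, -3.5355, 2.0000)
after link 2: o_2 = (2.5696, -3.7944, 6.0000)
after link 3: o_3 = (2.0520, -1.8625, 11.0000)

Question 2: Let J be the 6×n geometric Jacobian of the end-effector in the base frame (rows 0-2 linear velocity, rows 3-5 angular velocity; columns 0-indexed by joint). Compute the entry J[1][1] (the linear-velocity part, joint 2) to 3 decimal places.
axis z_1 = (0.0000,0.0000,1.0000); lever o_n−o_1 = (-1.4836,1.6730,9.0000)
cross product → J_v[:, 1] = (-1.6730,-1.4836,0.0000)
J_ω[:, 1] = z_1
entry J[1][1] = -1.4836

-1.484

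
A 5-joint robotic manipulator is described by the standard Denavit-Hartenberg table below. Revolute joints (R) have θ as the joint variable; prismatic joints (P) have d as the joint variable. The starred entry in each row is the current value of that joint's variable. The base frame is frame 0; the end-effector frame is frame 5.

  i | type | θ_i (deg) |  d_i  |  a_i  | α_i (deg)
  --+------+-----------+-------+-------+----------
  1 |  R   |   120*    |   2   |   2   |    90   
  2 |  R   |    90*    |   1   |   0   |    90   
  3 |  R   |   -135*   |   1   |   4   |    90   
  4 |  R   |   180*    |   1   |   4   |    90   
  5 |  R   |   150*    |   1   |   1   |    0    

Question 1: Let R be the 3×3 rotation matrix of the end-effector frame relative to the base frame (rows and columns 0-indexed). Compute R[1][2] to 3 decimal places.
0.866

End-effector z-axis (col 2 of R) = (-0.5000,0.8660,-0.0000)
R[1][2] = 0.8660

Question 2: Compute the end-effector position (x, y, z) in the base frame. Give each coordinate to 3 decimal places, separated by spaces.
after link 1: o_1 = (-1.0000, 1.7321, 2.0000)
after link 2: o_2 = (-0.1340, 2.2321, 2.0000)
after link 3: o_3 = (-3.0835, 1.6839, -0.8284)
after link 4: o_4 = (-0.0216, 3.4516, 1.2929)
after link 5: o_5 = (-0.7457, 4.1882, 0.3270)

-0.746 4.188 0.327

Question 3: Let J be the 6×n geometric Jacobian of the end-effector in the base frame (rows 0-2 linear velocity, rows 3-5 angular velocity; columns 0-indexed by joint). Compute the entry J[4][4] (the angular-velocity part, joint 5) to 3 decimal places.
axis z_4 = (-0.5000,0.8660,-0.0000); lever o_n−o_4 = (-0.7241,0.7366,-0.9659)
cross product → J_v[:, 4] = (-0.8365,-0.4830,0.2588)
J_ω[:, 4] = z_4
entry J[4][4] = 0.8660

0.866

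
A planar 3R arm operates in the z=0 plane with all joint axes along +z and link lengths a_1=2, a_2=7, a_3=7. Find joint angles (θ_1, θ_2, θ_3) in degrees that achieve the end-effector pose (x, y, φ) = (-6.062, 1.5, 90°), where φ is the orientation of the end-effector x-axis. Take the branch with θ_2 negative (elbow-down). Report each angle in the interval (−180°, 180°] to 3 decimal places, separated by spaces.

wrist centre = target − a_3·(cos φ, sin φ) = (-6.0620, -5.5000)
cos θ_2 = (66.9978−2²−7²)/(2·2·7) = 0.4999; θ_2 = -60.0051° (elbow-down)
β = atan2(-5.5000,-6.0620) = -137.7828°; ψ = atan2(-6.0625,5.4995) = -47.7879°
θ_1 = β − ψ = -89.9949°
θ_3 = φ − θ_1 − θ_2 = -120.0000° (wrapped to (-180°,180°])

-89.995 -60.005 -120.000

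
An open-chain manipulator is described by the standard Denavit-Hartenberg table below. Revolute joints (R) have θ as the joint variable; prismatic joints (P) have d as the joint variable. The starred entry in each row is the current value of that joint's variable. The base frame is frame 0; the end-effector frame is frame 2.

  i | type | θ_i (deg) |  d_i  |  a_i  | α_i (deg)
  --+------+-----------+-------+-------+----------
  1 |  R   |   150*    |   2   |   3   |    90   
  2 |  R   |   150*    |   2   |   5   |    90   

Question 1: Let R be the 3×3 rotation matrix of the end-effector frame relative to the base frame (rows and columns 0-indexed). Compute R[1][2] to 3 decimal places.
End-effector z-axis (col 2 of R) = (-0.4330,0.2500,0.8660)
R[1][2] = 0.2500

0.250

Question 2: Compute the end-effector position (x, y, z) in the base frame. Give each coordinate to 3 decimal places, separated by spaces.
after link 1: o_1 = (-2.5981, 1.5000, 2.0000)
after link 2: o_2 = (2.1519, 1.0670, 4.5000)

2.152 1.067 4.500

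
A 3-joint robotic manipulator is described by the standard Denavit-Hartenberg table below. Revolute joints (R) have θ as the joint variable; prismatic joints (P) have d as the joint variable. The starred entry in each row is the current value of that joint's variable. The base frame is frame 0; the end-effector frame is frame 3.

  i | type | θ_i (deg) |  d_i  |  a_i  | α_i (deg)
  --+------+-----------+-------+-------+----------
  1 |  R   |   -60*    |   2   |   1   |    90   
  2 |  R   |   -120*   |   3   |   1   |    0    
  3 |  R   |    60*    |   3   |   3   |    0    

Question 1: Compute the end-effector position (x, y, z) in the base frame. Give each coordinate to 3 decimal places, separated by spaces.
after link 1: o_1 = (0.5000, -0.8660, 2.0000)
after link 2: o_2 = (-2.3481, -1.9330, 1.1340)
after link 3: o_3 = (-4.1962, -4.7321, -1.4641)

-4.196 -4.732 -1.464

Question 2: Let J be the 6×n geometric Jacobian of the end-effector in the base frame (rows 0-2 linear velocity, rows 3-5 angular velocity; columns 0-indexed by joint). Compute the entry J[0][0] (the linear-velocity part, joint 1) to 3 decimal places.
axis z_0 = ẑ; lever o_n−o_0 = (-4.1962,-4.7321,-1.4641)
cross product → J_v[:, 0] = (4.7321,-4.1962,0.0000)
J_ω[:, 0] = z_0
entry J[0][0] = 4.7321

4.732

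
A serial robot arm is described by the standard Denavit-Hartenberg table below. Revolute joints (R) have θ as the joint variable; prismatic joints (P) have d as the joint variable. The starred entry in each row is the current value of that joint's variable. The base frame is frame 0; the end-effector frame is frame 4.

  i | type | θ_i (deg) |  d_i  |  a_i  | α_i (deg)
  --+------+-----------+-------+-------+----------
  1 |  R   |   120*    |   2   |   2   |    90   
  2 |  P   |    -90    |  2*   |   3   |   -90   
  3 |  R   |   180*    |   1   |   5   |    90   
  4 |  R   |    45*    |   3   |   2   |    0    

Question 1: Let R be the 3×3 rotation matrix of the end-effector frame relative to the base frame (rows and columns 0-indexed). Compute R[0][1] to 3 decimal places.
-0.354

End-effector y-axis (col 1 of R) = (-0.3536,0.6124,-0.7071)
R[0][1] = -0.3536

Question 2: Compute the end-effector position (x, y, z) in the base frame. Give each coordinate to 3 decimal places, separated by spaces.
after link 1: o_1 = (-1.0000, 1.7321, 2.0000)
after link 2: o_2 = (0.7321, 2.7321, -1.0000)
after link 3: o_3 = (0.2321, 3.5981, 4.0000)
after link 4: o_4 = (-3.0731, 3.3228, 5.4142)

-3.073 3.323 5.414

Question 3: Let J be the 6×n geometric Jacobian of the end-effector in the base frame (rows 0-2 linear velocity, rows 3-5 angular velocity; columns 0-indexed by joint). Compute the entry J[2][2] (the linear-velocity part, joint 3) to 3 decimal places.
3.000

axis z_2 = (-0.5000,0.8660,0.0000); lever o_n−o_2 = (-3.8052,0.5908,6.4142)
cross product → J_v[:, 2] = (5.5549,3.2071,3.0000)
J_ω[:, 2] = z_2
entry J[2][2] = 3.0000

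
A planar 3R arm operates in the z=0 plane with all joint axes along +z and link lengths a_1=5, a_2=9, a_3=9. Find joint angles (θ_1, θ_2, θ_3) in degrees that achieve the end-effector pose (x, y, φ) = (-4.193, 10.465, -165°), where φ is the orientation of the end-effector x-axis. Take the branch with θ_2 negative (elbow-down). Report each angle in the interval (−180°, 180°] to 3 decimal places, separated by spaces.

wrist centre = target − a_3·(cos φ, sin φ) = (4.5003, 12.7944)
cos θ_2 = (183.9489−5²−9²)/(2·5·9) = 0.8661; θ_2 = -29.9915° (elbow-down)
β = atan2(12.7944,4.5003) = 70.6210°; ψ = atan2(-4.4988,12.7949) = -19.3723°
θ_1 = β − ψ = 89.9934°
θ_3 = φ − θ_1 − θ_2 = 134.9982° (wrapped to (-180°,180°])

89.993 -29.992 134.998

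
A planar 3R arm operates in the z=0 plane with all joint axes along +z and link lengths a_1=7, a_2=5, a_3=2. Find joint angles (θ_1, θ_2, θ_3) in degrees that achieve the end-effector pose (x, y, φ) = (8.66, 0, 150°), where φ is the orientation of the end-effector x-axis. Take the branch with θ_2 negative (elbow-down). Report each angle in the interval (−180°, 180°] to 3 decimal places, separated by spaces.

wrist centre = target − a_3·(cos φ, sin φ) = (10.3921, -1.0000)
cos θ_2 = (108.9947−7²−5²)/(2·7·5) = 0.4999; θ_2 = -60.0050° (elbow-down)
β = atan2(-1.0000,10.3921) = -5.4965°; ψ = atan2(-4.3303,9.4996) = -24.5056°
θ_1 = β − ψ = 19.0091°
θ_3 = φ − θ_1 − θ_2 = -169.0041° (wrapped to (-180°,180°])

19.009 -60.005 -169.004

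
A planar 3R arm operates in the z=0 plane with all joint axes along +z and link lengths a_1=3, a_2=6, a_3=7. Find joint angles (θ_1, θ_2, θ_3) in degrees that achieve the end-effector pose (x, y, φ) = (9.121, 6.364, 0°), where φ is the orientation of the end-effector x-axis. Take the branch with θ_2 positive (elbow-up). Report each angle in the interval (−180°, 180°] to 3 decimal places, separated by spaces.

wrist centre = target − a_3·(cos φ, sin φ) = (2.1210, 6.3640)
cos θ_2 = (44.9991−3²−6²)/(2·3·6) = -0.0000; θ_2 = 90.0014° (elbow-up)
β = atan2(6.3640,2.1210) = 71.5678°; ψ = atan2(6.0000,2.9999) = 63.4360°
θ_1 = β − ψ = 8.1317°
θ_3 = φ − θ_1 − θ_2 = -98.1331° (wrapped to (-180°,180°])

8.132 90.001 -98.133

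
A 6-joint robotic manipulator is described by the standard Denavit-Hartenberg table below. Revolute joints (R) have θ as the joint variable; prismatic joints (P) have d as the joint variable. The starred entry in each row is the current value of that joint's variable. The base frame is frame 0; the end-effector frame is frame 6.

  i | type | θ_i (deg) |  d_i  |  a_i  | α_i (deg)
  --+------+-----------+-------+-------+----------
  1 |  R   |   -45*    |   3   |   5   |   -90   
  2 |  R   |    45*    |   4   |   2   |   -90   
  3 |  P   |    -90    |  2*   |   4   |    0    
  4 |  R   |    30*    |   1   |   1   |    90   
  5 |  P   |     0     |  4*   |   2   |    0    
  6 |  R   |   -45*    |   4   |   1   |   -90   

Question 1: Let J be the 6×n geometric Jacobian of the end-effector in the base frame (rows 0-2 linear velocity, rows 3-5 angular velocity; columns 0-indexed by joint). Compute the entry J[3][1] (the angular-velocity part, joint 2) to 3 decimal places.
axis z_1 = (0.7071,0.7071,0.0000); lever o_n−o_1 = (8.0716,13.4392,0.5528)
cross product → J_v[:, 1] = (0.3909,-0.3909,3.7954)
J_ω[:, 1] = z_1
entry J[3][1] = 0.7071

0.707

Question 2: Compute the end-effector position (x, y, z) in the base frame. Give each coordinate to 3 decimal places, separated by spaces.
after link 1: o_1 = (3.5355, -3.5355, 3.0000)
after link 2: o_2 = (7.3640, -1.7071, 1.5858)
after link 3: o_3 = (9.1924, 2.1213, 0.1716)
after link 4: o_4 = (9.5548, 2.9837, -0.8891)
after link 5: o_5 = (10.9617, 6.8547, 0.8533)
after link 6: o_6 = (11.6072, 9.9036, 3.5528)

11.607 9.904 3.553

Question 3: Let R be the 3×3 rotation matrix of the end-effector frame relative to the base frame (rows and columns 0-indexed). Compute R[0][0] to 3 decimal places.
0.963

End-effector x-axis (col 0 of R) = (0.9633,-0.0973,0.2500)
R[0][0] = 0.9633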